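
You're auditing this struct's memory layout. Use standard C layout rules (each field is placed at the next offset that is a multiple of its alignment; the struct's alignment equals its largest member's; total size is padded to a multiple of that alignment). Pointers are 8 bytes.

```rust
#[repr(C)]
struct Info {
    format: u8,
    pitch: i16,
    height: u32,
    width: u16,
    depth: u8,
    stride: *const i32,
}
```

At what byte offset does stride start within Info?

16

@0: format [1B, align 1] → 1
+1 pad (align 2)
@2: pitch [2B, align 2] → 4
@4: height [4B, align 4] → 8
@8: width [2B, align 2] → 10
@10: depth [1B, align 1] → 11
+5 pad (align 8)
@16: stride [8B, align 8] → 24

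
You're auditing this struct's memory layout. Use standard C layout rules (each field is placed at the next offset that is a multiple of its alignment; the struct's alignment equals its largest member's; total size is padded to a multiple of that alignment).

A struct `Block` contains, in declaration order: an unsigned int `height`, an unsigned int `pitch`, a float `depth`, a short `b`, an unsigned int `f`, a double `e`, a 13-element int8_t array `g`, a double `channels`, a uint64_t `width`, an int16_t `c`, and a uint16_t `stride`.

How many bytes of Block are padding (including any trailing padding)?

13

@0: height [4B, align 4] → 4
@4: pitch [4B, align 4] → 8
@8: depth [4B, align 4] → 12
@12: b [2B, align 2] → 14
+2 pad (align 4)
@16: f [4B, align 4] → 20
+4 pad (align 8)
@24: e [8B, align 8] → 32
@32: g [13B, align 1] → 45
+3 pad (align 8)
@48: channels [8B, align 8] → 56
@56: width [8B, align 8] → 64
@64: c [2B, align 2] → 66
@66: stride [2B, align 2] → 68
+4 tail pad (align 8)
size 72, align 8
data bytes 59, size 72 → padding 13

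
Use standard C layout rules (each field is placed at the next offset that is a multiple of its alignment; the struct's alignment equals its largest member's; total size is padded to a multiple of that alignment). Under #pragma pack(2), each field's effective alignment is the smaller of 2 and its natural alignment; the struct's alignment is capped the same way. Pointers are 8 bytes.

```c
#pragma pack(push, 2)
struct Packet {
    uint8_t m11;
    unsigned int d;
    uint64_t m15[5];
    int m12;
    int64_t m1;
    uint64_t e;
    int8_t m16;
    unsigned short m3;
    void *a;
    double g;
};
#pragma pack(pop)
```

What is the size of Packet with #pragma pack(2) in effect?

@0: m11 [1B, align 1] → 1
+1 pad (align 2)
@2: d [4B, align 2] → 6
@6: m15 [40B, align 2] → 46
@46: m12 [4B, align 2] → 50
@50: m1 [8B, align 2] → 58
@58: e [8B, align 2] → 66
@66: m16 [1B, align 1] → 67
+1 pad (align 2)
@68: m3 [2B, align 2] → 70
@70: a [8B, align 2] → 78
@78: g [8B, align 2] → 86
size 86, align 2

86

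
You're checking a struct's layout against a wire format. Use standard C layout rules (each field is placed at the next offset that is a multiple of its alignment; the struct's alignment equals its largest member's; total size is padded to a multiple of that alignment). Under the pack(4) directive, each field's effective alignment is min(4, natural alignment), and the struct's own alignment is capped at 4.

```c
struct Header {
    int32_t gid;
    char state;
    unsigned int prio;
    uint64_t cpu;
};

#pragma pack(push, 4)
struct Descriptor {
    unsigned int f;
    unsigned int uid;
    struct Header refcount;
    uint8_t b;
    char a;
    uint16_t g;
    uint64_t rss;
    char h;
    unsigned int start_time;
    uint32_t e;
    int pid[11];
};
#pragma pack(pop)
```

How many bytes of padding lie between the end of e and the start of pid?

0

Header: gid at 0 (size 4, align 4) → ends 4; state at 4 (size 1, align 1) → ends 5; pad 3 to align 4 for prio; prio at 8 (size 4, align 4) → ends 12; pad 4 to align 8 for cpu; cpu at 16 (size 8, align 8) → ends 24; total 24 bytes, alignment 8
f at 0 (size 4, align 4) → ends 4
uid at 4 (size 4, align 4) → ends 8
refcount at 8 (size 24, align 4) → ends 32
b at 32 (size 1, align 1) → ends 33
a at 33 (size 1, align 1) → ends 34
g at 34 (size 2, align 2) → ends 36
rss at 36 (size 8, align 4) → ends 44
h at 44 (size 1, align 1) → ends 45
pad 3 to align 4 for start_time
start_time at 48 (size 4, align 4) → ends 52
e at 52 (size 4, align 4) → ends 56
pid at 56 (size 44, align 4) → ends 100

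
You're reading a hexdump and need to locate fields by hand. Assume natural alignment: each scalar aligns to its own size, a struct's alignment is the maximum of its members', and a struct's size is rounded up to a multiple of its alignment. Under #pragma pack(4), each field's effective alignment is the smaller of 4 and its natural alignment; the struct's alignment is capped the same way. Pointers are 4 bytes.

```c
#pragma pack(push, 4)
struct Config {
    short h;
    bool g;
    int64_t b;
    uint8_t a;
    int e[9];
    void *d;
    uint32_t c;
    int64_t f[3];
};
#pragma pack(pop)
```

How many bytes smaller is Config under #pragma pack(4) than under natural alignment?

natural layout:
  h at 0 (size 2, align 2) → ends 2
  g at 2 (size 1, align 1) → ends 3
  pad 5 to align 8 for b
  b at 8 (size 8, align 8) → ends 16
  a at 16 (size 1, align 1) → ends 17
  pad 3 to align 4 for e
  e at 20 (size 36, align 4) → ends 56
  d at 56 (size 4, align 4) → ends 60
  c at 60 (size 4, align 4) → ends 64
  f at 64 (size 24, align 8) → ends 88
  total 88 bytes, alignment 8
packed(4) layout:
  h at 0 (size 2, align 2) → ends 2
  g at 2 (size 1, align 1) → ends 3
  pad 1 to align 4 for b
  b at 4 (size 8, align 4) → ends 12
  a at 12 (size 1, align 1) → ends 13
  pad 3 to align 4 for e
  e at 16 (size 36, align 4) → ends 52
  d at 52 (size 4, align 4) → ends 56
  c at 56 (size 4, align 4) → ends 60
  f at 60 (size 24, align 4) → ends 84
  total 84 bytes, alignment 4
88 − 84 = 4

4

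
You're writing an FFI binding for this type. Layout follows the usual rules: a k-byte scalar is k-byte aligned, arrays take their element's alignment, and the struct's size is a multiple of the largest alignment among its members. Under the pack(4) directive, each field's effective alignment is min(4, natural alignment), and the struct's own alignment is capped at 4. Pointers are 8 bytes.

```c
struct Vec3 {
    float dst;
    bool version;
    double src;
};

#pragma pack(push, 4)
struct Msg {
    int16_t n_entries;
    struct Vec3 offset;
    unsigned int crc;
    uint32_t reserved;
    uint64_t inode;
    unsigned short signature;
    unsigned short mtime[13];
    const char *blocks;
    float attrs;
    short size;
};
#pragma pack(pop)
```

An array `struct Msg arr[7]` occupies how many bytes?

560

Vec3: @0: dst [4B, align 4] → 4; @4: version [1B, align 1] → 5; +3 pad (align 8); @8: src [8B, align 8] → 16; size 16, align 8
@0: n_entries [2B, align 2] → 2
+2 pad (align 4)
@4: offset [16B, align 4] → 20
@20: crc [4B, align 4] → 24
@24: reserved [4B, align 4] → 28
@28: inode [8B, align 4] → 36
@36: signature [2B, align 2] → 38
@38: mtime [26B, align 2] → 64
@64: blocks [8B, align 4] → 72
@72: attrs [4B, align 4] → 76
@76: size [2B, align 2] → 78
+2 tail pad (align 4)
size 80, align 4
array of 7: 7 × 80 = 560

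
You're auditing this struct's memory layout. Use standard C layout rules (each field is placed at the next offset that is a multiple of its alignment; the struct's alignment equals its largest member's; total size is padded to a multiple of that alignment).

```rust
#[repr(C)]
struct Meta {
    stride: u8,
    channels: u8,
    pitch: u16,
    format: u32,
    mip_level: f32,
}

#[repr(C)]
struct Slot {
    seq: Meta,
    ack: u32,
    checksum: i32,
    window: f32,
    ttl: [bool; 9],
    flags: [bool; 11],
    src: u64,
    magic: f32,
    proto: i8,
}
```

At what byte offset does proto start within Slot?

60

Meta: @0: stride [1B, align 1] → 1; @1: channels [1B, align 1] → 2; @2: pitch [2B, align 2] → 4; @4: format [4B, align 4] → 8; @8: mip_level [4B, align 4] → 12; size 12, align 4
@0: seq [12B, align 4] → 12
@12: ack [4B, align 4] → 16
@16: checksum [4B, align 4] → 20
@20: window [4B, align 4] → 24
@24: ttl [9B, align 1] → 33
@33: flags [11B, align 1] → 44
+4 pad (align 8)
@48: src [8B, align 8] → 56
@56: magic [4B, align 4] → 60
@60: proto [1B, align 1] → 61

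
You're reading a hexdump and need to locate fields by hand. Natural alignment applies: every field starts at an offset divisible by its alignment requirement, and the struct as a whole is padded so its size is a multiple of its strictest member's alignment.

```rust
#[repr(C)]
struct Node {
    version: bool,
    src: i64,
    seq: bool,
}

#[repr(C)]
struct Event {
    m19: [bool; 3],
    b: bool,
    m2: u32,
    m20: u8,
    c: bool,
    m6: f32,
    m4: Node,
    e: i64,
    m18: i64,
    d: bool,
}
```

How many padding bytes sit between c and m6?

2

Node: version at 0 (size 1, align 1) → ends 1; pad 7 to align 8 for src; src at 8 (size 8, align 8) → ends 16; seq at 16 (size 1, align 1) → ends 17; tail pad 7 to reach multiple of 8; total 24 bytes, alignment 8
m19 at 0 (size 3, align 1) → ends 3
b at 3 (size 1, align 1) → ends 4
m2 at 4 (size 4, align 4) → ends 8
m20 at 8 (size 1, align 1) → ends 9
c at 9 (size 1, align 1) → ends 10
pad 2 to align 4 for m6
m6 at 12 (size 4, align 4) → ends 16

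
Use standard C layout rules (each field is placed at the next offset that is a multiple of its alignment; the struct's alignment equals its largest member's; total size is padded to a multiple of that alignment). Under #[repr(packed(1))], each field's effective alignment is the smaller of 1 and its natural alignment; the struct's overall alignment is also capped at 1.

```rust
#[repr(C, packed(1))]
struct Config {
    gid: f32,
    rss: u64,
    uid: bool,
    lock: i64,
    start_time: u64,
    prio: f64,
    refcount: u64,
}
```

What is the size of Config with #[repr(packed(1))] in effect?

0..4  gid  (4B, 1-aligned)
4..12  rss  (8B, 1-aligned)
12..13  uid  (1B, 1-aligned)
13..21  lock  (8B, 1-aligned)
21..29  start_time  (8B, 1-aligned)
29..37  prio  (8B, 1-aligned)
37..45  refcount  (8B, 1-aligned)
sizeof = 45, alignof = 1

45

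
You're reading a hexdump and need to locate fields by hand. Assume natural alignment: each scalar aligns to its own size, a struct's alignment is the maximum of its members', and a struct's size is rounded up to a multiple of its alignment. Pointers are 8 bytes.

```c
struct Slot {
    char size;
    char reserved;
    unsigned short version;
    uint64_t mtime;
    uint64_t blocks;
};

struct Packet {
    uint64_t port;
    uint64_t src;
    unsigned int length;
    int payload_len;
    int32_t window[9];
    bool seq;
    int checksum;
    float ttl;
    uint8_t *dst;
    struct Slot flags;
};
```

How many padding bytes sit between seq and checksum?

3

Slot: @0: size [1B, align 1] → 1; @1: reserved [1B, align 1] → 2; @2: version [2B, align 2] → 4; +4 pad (align 8); @8: mtime [8B, align 8] → 16; @16: blocks [8B, align 8] → 24; size 24, align 8
@0: port [8B, align 8] → 8
@8: src [8B, align 8] → 16
@16: length [4B, align 4] → 20
@20: payload_len [4B, align 4] → 24
@24: window [36B, align 4] → 60
@60: seq [1B, align 1] → 61
+3 pad (align 4)
@64: checksum [4B, align 4] → 68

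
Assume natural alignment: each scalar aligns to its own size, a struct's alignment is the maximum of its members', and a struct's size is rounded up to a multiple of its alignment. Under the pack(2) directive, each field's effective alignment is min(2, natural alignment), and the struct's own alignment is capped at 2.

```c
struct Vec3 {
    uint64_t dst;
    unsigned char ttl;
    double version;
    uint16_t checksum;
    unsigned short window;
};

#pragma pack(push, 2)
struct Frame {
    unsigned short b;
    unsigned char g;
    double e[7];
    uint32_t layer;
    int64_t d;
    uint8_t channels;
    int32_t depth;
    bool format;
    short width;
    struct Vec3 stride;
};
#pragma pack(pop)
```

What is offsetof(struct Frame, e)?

4

Vec3: @0: dst [8B, align 8] → 8; @8: ttl [1B, align 1] → 9; +7 pad (align 8); @16: version [8B, align 8] → 24; @24: checksum [2B, align 2] → 26; @26: window [2B, align 2] → 28; +4 tail pad (align 8); size 32, align 8
@0: b [2B, align 2] → 2
@2: g [1B, align 1] → 3
+1 pad (align 2)
@4: e [56B, align 2] → 60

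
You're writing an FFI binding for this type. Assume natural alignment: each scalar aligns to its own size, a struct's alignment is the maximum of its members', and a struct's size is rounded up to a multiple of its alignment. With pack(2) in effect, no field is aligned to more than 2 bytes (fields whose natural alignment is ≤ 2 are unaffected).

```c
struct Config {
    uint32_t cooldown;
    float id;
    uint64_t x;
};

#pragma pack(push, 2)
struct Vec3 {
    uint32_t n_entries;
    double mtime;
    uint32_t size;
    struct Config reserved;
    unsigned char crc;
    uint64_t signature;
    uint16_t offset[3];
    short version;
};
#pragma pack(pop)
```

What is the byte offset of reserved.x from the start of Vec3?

24

Config: @0: cooldown [4B, align 4] → 4; @4: id [4B, align 4] → 8; @8: x [8B, align 8] → 16; size 16, align 8
@0: n_entries [4B, align 2] → 4
@4: mtime [8B, align 2] → 12
@12: size [4B, align 2] → 16
@16: reserved [16B, align 2] → 32
within Config: x at 8
16 + 8 = 24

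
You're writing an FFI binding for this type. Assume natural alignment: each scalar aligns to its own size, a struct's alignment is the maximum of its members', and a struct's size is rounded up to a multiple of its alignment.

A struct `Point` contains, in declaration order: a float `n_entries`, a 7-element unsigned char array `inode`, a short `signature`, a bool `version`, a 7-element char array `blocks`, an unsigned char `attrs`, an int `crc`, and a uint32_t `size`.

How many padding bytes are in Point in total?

2

n_entries at 0 (size 4, align 4) → ends 4
inode at 4 (size 7, align 1) → ends 11
pad 1 to align 2 for signature
signature at 12 (size 2, align 2) → ends 14
version at 14 (size 1, align 1) → ends 15
blocks at 15 (size 7, align 1) → ends 22
attrs at 22 (size 1, align 1) → ends 23
pad 1 to align 4 for crc
crc at 24 (size 4, align 4) → ends 28
size at 28 (size 4, align 4) → ends 32
total 32 bytes, alignment 4
data bytes 30, size 32 → padding 2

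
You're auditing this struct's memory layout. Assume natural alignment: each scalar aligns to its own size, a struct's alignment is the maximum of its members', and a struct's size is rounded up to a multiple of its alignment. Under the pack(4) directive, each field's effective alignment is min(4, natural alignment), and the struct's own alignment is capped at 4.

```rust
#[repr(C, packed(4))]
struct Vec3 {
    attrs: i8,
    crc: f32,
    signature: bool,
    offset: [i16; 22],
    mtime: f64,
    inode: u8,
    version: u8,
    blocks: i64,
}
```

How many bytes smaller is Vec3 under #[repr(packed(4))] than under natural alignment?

4

natural layout:
  attrs at 0 (size 1, align 1) → ends 1
  pad 3 to align 4 for crc
  crc at 4 (size 4, align 4) → ends 8
  signature at 8 (size 1, align 1) → ends 9
  pad 1 to align 2 for offset
  offset at 10 (size 44, align 2) → ends 54
  pad 2 to align 8 for mtime
  mtime at 56 (size 8, align 8) → ends 64
  inode at 64 (size 1, align 1) → ends 65
  version at 65 (size 1, align 1) → ends 66
  pad 6 to align 8 for blocks
  blocks at 72 (size 8, align 8) → ends 80
  total 80 bytes, alignment 8
packed(4) layout:
  attrs at 0 (size 1, align 1) → ends 1
  pad 3 to align 4 for crc
  crc at 4 (size 4, align 4) → ends 8
  signature at 8 (size 1, align 1) → ends 9
  pad 1 to align 2 for offset
  offset at 10 (size 44, align 2) → ends 54
  pad 2 to align 4 for mtime
  mtime at 56 (size 8, align 4) → ends 64
  inode at 64 (size 1, align 1) → ends 65
  version at 65 (size 1, align 1) → ends 66
  pad 2 to align 4 for blocks
  blocks at 68 (size 8, align 4) → ends 76
  total 76 bytes, alignment 4
80 − 76 = 4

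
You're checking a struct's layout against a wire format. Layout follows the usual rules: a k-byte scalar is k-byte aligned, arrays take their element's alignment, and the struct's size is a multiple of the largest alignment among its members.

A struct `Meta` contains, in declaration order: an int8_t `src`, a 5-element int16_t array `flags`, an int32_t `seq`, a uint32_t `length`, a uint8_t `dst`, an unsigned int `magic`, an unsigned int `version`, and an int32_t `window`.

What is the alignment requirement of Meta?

4

member alignments: src=1, flags=2, seq=4, length=4, dst=1, magic=4, version=4, window=4
max = 4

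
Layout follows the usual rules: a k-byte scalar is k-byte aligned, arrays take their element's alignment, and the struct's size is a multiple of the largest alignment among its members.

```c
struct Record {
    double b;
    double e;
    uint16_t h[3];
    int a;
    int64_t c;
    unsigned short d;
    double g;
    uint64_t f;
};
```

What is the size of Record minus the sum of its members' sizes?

b at 0 (size 8, align 8) → ends 8
e at 8 (size 8, align 8) → ends 16
h at 16 (size 6, align 2) → ends 22
pad 2 to align 4 for a
a at 24 (size 4, align 4) → ends 28
pad 4 to align 8 for c
c at 32 (size 8, align 8) → ends 40
d at 40 (size 2, align 2) → ends 42
pad 6 to align 8 for g
g at 48 (size 8, align 8) → ends 56
f at 56 (size 8, align 8) → ends 64
total 64 bytes, alignment 8
data bytes 52, size 64 → padding 12

12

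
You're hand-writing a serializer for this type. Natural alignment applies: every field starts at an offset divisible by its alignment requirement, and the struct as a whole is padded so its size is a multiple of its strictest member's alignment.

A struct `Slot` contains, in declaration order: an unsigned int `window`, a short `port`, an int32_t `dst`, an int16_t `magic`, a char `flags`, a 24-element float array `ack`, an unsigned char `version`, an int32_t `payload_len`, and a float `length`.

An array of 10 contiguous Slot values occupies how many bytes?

1240

@0: window [4B, align 4] → 4
@4: port [2B, align 2] → 6
+2 pad (align 4)
@8: dst [4B, align 4] → 12
@12: magic [2B, align 2] → 14
@14: flags [1B, align 1] → 15
+1 pad (align 4)
@16: ack [96B, align 4] → 112
@112: version [1B, align 1] → 113
+3 pad (align 4)
@116: payload_len [4B, align 4] → 120
@120: length [4B, align 4] → 124
size 124, align 4
array of 10: 10 × 124 = 1240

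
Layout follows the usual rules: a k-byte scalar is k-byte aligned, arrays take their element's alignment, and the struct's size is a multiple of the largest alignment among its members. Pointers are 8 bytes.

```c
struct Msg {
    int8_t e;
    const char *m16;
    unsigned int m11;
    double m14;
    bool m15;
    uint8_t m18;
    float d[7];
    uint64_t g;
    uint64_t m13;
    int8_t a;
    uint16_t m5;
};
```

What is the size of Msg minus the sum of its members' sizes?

18

e at 0 (size 1, align 1) → ends 1
pad 7 to align 8 for m16
m16 at 8 (size 8, align 8) → ends 16
m11 at 16 (size 4, align 4) → ends 20
pad 4 to align 8 for m14
m14 at 24 (size 8, align 8) → ends 32
m15 at 32 (size 1, align 1) → ends 33
m18 at 33 (size 1, align 1) → ends 34
pad 2 to align 4 for d
d at 36 (size 28, align 4) → ends 64
g at 64 (size 8, align 8) → ends 72
m13 at 72 (size 8, align 8) → ends 80
a at 80 (size 1, align 1) → ends 81
pad 1 to align 2 for m5
m5 at 82 (size 2, align 2) → ends 84
tail pad 4 to reach multiple of 8
total 88 bytes, alignment 8
data bytes 70, size 88 → padding 18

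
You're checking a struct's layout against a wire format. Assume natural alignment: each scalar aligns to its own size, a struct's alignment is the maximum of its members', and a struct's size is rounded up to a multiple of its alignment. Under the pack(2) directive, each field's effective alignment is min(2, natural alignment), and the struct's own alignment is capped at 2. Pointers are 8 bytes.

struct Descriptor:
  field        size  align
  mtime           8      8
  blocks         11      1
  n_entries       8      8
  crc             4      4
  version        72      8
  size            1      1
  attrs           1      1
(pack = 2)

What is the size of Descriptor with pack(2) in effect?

mtime at 0 (size 8, align 2) → ends 8
blocks at 8 (size 11, align 1) → ends 19
pad 1 to align 2 for n_entries
n_entries at 20 (size 8, align 2) → ends 28
crc at 28 (size 4, align 2) → ends 32
version at 32 (size 72, align 2) → ends 104
size at 104 (size 1, align 1) → ends 105
attrs at 105 (size 1, align 1) → ends 106
total 106 bytes, alignment 2

106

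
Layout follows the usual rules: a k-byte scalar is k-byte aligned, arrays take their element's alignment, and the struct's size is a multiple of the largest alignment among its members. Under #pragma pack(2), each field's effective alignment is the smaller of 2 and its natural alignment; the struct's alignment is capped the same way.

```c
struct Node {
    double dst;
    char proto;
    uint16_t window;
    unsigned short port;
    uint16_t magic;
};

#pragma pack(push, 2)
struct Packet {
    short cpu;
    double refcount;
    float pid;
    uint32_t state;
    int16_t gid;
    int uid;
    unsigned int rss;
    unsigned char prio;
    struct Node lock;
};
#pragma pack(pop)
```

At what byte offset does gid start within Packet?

Node: dst at 0 (size 8, align 8) → ends 8; proto at 8 (size 1, align 1) → ends 9; pad 1 to align 2 for window; window at 10 (size 2, align 2) → ends 12; port at 12 (size 2, align 2) → ends 14; magic at 14 (size 2, align 2) → ends 16; total 16 bytes, alignment 8
cpu at 0 (size 2, align 2) → ends 2
refcount at 2 (size 8, align 2) → ends 10
pid at 10 (size 4, align 2) → ends 14
state at 14 (size 4, align 2) → ends 18
gid at 18 (size 2, align 2) → ends 20

18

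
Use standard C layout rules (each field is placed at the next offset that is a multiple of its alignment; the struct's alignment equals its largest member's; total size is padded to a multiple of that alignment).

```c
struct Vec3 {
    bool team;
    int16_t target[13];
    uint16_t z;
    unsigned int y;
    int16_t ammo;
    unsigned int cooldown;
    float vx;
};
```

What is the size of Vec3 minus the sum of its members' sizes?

5

0..1  team  (1B, 1-aligned)
1..2  -- padding (1B)
2..28  target  (26B, 2-aligned)
28..30  z  (2B, 2-aligned)
30..32  -- padding (2B)
32..36  y  (4B, 4-aligned)
36..38  ammo  (2B, 2-aligned)
38..40  -- padding (2B)
40..44  cooldown  (4B, 4-aligned)
44..48  vx  (4B, 4-aligned)
sizeof = 48, alignof = 4
data bytes 43, size 48 → padding 5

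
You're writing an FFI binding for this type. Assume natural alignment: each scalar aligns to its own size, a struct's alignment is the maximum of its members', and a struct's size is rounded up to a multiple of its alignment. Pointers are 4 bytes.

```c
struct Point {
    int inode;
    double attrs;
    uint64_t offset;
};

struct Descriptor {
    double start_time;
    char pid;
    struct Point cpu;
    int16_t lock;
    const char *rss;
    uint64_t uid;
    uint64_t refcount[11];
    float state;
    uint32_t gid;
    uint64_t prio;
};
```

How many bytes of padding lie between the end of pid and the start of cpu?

7

Point: 0..4  inode  (4B, 4-aligned); 4..8  -- padding (4B); 8..16  attrs  (8B, 8-aligned); 16..24  offset  (8B, 8-aligned); sizeof = 24, alignof = 8
0..8  start_time  (8B, 8-aligned)
8..9  pid  (1B, 1-aligned)
9..16  -- padding (7B)
16..40  cpu  (24B, 8-aligned)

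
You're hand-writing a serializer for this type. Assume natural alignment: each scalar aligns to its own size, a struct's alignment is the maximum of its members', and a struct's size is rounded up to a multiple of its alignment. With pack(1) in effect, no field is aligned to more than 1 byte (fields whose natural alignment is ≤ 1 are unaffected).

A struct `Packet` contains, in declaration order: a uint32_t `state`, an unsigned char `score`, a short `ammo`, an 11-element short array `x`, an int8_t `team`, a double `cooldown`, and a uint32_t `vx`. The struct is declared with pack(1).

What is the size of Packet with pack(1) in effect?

42

0..4  state  (4B, 1-aligned)
4..5  score  (1B, 1-aligned)
5..7  ammo  (2B, 1-aligned)
7..29  x  (22B, 1-aligned)
29..30  team  (1B, 1-aligned)
30..38  cooldown  (8B, 1-aligned)
38..42  vx  (4B, 1-aligned)
sizeof = 42, alignof = 1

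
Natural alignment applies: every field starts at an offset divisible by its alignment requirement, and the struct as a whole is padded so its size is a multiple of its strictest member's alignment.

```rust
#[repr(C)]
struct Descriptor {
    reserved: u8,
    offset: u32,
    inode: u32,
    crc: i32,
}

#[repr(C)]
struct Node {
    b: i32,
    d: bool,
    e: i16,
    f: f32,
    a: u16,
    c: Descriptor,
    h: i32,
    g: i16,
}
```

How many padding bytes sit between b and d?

0

Descriptor: 0..1  reserved  (1B, 1-aligned); 1..4  -- padding (3B); 4..8  offset  (4B, 4-aligned); 8..12  inode  (4B, 4-aligned); 12..16  crc  (4B, 4-aligned); sizeof = 16, alignof = 4
0..4  b  (4B, 4-aligned)
4..5  d  (1B, 1-aligned)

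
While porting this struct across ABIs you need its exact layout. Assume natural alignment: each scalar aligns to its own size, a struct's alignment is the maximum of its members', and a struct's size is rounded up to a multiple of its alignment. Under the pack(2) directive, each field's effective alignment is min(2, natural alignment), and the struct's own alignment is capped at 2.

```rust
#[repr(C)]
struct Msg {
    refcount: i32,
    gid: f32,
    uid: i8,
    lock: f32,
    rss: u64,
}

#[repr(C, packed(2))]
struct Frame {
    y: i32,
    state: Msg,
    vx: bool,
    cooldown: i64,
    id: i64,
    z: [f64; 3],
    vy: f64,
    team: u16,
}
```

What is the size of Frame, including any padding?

80

Msg: 0..4  refcount  (4B, 4-aligned); 4..8  gid  (4B, 4-aligned); 8..9  uid  (1B, 1-aligned); 9..12  -- padding (3B); 12..16  lock  (4B, 4-aligned); 16..24  rss  (8B, 8-aligned); sizeof = 24, alignof = 8
0..4  y  (4B, 2-aligned)
4..28  state  (24B, 2-aligned)
28..29  vx  (1B, 1-aligned)
29..30  -- padding (1B)
30..38  cooldown  (8B, 2-aligned)
38..46  id  (8B, 2-aligned)
46..70  z  (24B, 2-aligned)
70..78  vy  (8B, 2-aligned)
78..80  team  (2B, 2-aligned)
sizeof = 80, alignof = 2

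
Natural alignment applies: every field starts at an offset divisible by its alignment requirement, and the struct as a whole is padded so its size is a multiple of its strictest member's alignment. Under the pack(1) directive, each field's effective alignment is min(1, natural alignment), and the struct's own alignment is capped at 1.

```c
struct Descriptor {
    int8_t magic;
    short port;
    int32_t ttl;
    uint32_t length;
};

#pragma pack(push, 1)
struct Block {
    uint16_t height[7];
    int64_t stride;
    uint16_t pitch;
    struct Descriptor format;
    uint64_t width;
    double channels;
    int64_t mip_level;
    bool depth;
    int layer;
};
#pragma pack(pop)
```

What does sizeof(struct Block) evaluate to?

Descriptor: magic at 0 (size 1, align 1) → ends 1; pad 1 to align 2 for port; port at 2 (size 2, align 2) → ends 4; ttl at 4 (size 4, align 4) → ends 8; length at 8 (size 4, align 4) → ends 12; total 12 bytes, alignment 4
height at 0 (size 14, align 1) → ends 14
stride at 14 (size 8, align 1) → ends 22
pitch at 22 (size 2, align 1) → ends 24
format at 24 (size 12, align 1) → ends 36
width at 36 (size 8, align 1) → ends 44
channels at 44 (size 8, align 1) → ends 52
mip_level at 52 (size 8, align 1) → ends 60
depth at 60 (size 1, align 1) → ends 61
layer at 61 (size 4, align 1) → ends 65
total 65 bytes, alignment 1

65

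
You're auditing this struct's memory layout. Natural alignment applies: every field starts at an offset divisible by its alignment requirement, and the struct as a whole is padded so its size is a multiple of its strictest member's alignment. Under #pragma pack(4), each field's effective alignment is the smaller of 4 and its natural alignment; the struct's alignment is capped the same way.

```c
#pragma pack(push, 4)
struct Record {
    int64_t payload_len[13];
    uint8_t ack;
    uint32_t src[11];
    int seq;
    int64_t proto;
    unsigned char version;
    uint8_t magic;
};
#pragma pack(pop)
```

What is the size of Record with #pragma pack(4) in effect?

payload_len at 0 (size 104, align 4) → ends 104
ack at 104 (size 1, align 1) → ends 105
pad 3 to align 4 for src
src at 108 (size 44, align 4) → ends 152
seq at 152 (size 4, align 4) → ends 156
proto at 156 (size 8, align 4) → ends 164
version at 164 (size 1, align 1) → ends 165
magic at 165 (size 1, align 1) → ends 166
tail pad 2 to reach multiple of 4
total 168 bytes, alignment 4

168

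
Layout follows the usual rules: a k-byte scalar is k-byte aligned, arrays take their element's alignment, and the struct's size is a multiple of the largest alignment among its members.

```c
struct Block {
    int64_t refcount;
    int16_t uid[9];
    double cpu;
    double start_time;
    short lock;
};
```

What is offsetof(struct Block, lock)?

@0: refcount [8B, align 8] → 8
@8: uid [18B, align 2] → 26
+6 pad (align 8)
@32: cpu [8B, align 8] → 40
@40: start_time [8B, align 8] → 48
@48: lock [2B, align 2] → 50

48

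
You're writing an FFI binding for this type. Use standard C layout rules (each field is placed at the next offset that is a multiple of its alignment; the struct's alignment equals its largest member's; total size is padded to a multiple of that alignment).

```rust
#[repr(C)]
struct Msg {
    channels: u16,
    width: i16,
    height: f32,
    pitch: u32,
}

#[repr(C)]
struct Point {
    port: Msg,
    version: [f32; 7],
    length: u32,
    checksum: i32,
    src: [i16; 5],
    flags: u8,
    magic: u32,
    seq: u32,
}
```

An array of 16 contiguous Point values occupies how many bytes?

Msg: 0..2  channels  (2B, 2-aligned); 2..4  width  (2B, 2-aligned); 4..8  height  (4B, 4-aligned); 8..12  pitch  (4B, 4-aligned); sizeof = 12, alignof = 4
0..12  port  (12B, 4-aligned)
12..40  version  (28B, 4-aligned)
40..44  length  (4B, 4-aligned)
44..48  checksum  (4B, 4-aligned)
48..58  src  (10B, 2-aligned)
58..59  flags  (1B, 1-aligned)
59..60  -- padding (1B)
60..64  magic  (4B, 4-aligned)
64..68  seq  (4B, 4-aligned)
sizeof = 68, alignof = 4
array of 16: 16 × 68 = 1088

1088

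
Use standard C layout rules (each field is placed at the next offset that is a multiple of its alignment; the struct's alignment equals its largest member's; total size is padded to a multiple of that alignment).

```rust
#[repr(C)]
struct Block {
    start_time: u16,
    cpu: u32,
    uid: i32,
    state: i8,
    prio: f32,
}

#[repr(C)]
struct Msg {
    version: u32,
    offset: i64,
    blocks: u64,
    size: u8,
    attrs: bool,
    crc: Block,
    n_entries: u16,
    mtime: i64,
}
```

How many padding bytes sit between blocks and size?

Block: @0: start_time [2B, align 2] → 2; +2 pad (align 4); @4: cpu [4B, align 4] → 8; @8: uid [4B, align 4] → 12; @12: state [1B, align 1] → 13; +3 pad (align 4); @16: prio [4B, align 4] → 20; size 20, align 4
@0: version [4B, align 4] → 4
+4 pad (align 8)
@8: offset [8B, align 8] → 16
@16: blocks [8B, align 8] → 24
@24: size [1B, align 1] → 25

0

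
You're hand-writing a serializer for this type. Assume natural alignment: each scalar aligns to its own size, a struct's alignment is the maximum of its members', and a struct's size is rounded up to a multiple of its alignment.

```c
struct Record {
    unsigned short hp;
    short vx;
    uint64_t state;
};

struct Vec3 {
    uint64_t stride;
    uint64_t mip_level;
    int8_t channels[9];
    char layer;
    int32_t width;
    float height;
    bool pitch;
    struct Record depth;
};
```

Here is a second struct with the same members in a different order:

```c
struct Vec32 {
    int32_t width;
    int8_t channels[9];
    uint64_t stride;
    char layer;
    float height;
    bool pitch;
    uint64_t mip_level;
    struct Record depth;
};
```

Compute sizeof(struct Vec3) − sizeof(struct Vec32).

Record: hp at 0 (size 2, align 2) → ends 2; vx at 2 (size 2, align 2) → ends 4; pad 4 to align 8 for state; state at 8 (size 8, align 8) → ends 16; total 16 bytes, alignment 8
stride at 0 (size 8, align 8) → ends 8
mip_level at 8 (size 8, align 8) → ends 16
channels at 16 (size 9, align 1) → ends 25
layer at 25 (size 1, align 1) → ends 26
pad 2 to align 4 for width
width at 28 (size 4, align 4) → ends 32
height at 32 (size 4, align 4) → ends 36
pitch at 36 (size 1, align 1) → ends 37
pad 3 to align 8 for depth
depth at 40 (size 16, align 8) → ends 56
total 56 bytes, alignment 8
— Vec32 —
width at 0 (size 4, align 4) → ends 4
channels at 4 (size 9, align 1) → ends 13
pad 3 to align 8 for stride
stride at 16 (size 8, align 8) → ends 24
layer at 24 (size 1, align 1) → ends 25
pad 3 to align 4 for height
height at 28 (size 4, align 4) → ends 32
pitch at 32 (size 1, align 1) → ends 33
pad 7 to align 8 for mip_level
mip_level at 40 (size 8, align 8) → ends 48
depth at 48 (size 16, align 8) → ends 64
total 64 bytes, alignment 8
56 − 64 = -8

-8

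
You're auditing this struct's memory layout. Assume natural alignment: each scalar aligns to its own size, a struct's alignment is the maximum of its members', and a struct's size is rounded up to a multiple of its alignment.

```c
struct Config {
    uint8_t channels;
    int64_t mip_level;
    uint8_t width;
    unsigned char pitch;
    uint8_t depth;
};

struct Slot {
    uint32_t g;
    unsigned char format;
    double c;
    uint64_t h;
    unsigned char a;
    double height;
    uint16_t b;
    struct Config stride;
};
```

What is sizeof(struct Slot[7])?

Config: @0: channels [1B, align 1] → 1; +7 pad (align 8); @8: mip_level [8B, align 8] → 16; @16: width [1B, align 1] → 17; @17: pitch [1B, align 1] → 18; @18: depth [1B, align 1] → 19; +5 tail pad (align 8); size 24, align 8
@0: g [4B, align 4] → 4
@4: format [1B, align 1] → 5
+3 pad (align 8)
@8: c [8B, align 8] → 16
@16: h [8B, align 8] → 24
@24: a [1B, align 1] → 25
+7 pad (align 8)
@32: height [8B, align 8] → 40
@40: b [2B, align 2] → 42
+6 pad (align 8)
@48: stride [24B, align 8] → 72
size 72, align 8
array of 7: 7 × 72 = 504

504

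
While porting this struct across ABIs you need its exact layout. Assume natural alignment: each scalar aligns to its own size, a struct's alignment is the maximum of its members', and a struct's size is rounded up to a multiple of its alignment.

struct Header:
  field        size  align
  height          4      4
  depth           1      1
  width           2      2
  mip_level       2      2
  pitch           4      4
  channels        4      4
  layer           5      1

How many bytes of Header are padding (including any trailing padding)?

height at 0 (size 4, align 4) → ends 4
depth at 4 (size 1, align 1) → ends 5
pad 1 to align 2 for width
width at 6 (size 2, align 2) → ends 8
mip_level at 8 (size 2, align 2) → ends 10
pad 2 to align 4 for pitch
pitch at 12 (size 4, align 4) → ends 16
channels at 16 (size 4, align 4) → ends 20
layer at 20 (size 5, align 1) → ends 25
tail pad 3 to reach multiple of 4
total 28 bytes, alignment 4
data bytes 22, size 28 → padding 6

6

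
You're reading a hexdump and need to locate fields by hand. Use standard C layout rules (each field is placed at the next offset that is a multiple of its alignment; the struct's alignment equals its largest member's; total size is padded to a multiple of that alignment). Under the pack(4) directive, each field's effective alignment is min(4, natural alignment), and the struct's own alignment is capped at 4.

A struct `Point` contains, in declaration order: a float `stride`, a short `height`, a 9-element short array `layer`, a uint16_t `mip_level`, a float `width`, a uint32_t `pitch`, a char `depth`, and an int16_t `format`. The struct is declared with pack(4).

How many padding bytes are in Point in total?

3

0..4  stride  (4B, 4-aligned)
4..6  height  (2B, 2-aligned)
6..24  layer  (18B, 2-aligned)
24..26  mip_level  (2B, 2-aligned)
26..28  -- padding (2B)
28..32  width  (4B, 4-aligned)
32..36  pitch  (4B, 4-aligned)
36..37  depth  (1B, 1-aligned)
37..38  -- padding (1B)
38..40  format  (2B, 2-aligned)
sizeof = 40, alignof = 4
data bytes 37, size 40 → padding 3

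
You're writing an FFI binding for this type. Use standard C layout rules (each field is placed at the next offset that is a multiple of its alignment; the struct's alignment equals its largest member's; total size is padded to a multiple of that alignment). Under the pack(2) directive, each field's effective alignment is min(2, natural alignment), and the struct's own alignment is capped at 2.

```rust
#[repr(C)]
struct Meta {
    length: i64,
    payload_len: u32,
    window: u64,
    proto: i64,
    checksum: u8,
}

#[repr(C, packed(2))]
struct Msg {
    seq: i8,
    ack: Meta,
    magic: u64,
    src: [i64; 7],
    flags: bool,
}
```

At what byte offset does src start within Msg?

Meta: 0..8  length  (8B, 8-aligned); 8..12  payload_len  (4B, 4-aligned); 12..16  -- padding (4B); 16..24  window  (8B, 8-aligned); 24..32  proto  (8B, 8-aligned); 32..33  checksum  (1B, 1-aligned); 33..40  -- tail padding (7B); sizeof = 40, alignof = 8
0..1  seq  (1B, 1-aligned)
1..2  -- padding (1B)
2..42  ack  (40B, 2-aligned)
42..50  magic  (8B, 2-aligned)
50..106  src  (56B, 2-aligned)

50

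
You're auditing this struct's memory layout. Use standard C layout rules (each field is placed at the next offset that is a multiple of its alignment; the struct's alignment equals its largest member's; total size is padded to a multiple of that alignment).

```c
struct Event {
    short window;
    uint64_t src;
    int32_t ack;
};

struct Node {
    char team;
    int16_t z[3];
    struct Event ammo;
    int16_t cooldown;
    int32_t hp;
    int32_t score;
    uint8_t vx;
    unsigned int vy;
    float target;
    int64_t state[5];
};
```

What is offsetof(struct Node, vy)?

Event: 0..2  window  (2B, 2-aligned); 2..8  -- padding (6B); 8..16  src  (8B, 8-aligned); 16..20  ack  (4B, 4-aligned); 20..24  -- tail padding (4B); sizeof = 24, alignof = 8
0..1  team  (1B, 1-aligned)
1..2  -- padding (1B)
2..8  z  (6B, 2-aligned)
8..32  ammo  (24B, 8-aligned)
32..34  cooldown  (2B, 2-aligned)
34..36  -- padding (2B)
36..40  hp  (4B, 4-aligned)
40..44  score  (4B, 4-aligned)
44..45  vx  (1B, 1-aligned)
45..48  -- padding (3B)
48..52  vy  (4B, 4-aligned)

48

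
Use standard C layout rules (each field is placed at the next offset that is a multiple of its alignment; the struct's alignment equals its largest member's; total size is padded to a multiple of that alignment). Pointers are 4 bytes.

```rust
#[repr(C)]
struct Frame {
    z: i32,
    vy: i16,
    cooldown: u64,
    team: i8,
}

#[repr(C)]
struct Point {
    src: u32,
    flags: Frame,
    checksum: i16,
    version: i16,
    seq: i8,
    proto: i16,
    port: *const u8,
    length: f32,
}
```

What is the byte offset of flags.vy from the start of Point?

Frame: 0..4  z  (4B, 4-aligned); 4..6  vy  (2B, 2-aligned); 6..8  -- padding (2B); 8..16  cooldown  (8B, 8-aligned); 16..17  team  (1B, 1-aligned); 17..24  -- tail padding (7B); sizeof = 24, alignof = 8
0..4  src  (4B, 4-aligned)
4..8  -- padding (4B)
8..32  flags  (24B, 8-aligned)
within Frame: vy at 4
8 + 4 = 12

12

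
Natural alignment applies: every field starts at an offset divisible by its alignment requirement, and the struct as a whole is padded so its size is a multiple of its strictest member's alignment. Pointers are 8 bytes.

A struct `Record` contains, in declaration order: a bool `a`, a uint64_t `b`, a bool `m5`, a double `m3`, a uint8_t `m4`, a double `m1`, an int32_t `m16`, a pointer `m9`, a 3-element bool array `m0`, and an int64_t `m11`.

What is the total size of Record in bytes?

@0: a [1B, align 1] → 1
+7 pad (align 8)
@8: b [8B, align 8] → 16
@16: m5 [1B, align 1] → 17
+7 pad (align 8)
@24: m3 [8B, align 8] → 32
@32: m4 [1B, align 1] → 33
+7 pad (align 8)
@40: m1 [8B, align 8] → 48
@48: m16 [4B, align 4] → 52
+4 pad (align 8)
@56: m9 [8B, align 8] → 64
@64: m0 [3B, align 1] → 67
+5 pad (align 8)
@72: m11 [8B, align 8] → 80
size 80, align 8

80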